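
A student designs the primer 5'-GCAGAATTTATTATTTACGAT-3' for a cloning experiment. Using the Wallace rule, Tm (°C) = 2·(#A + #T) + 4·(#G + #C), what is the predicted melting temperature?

G=3, A=7, C=2, T=9
AT pairs contribute 16, GC pairs contribute 5.
Tm = 4·5 + 2·16 = 20 + 32 = 52°C

52°C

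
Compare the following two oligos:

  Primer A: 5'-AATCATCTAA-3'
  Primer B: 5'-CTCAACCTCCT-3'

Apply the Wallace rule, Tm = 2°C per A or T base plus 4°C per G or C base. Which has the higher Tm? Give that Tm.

Primer B, 34°C

Primer A: A+T=8, G+C=2 → Tm = 2(8)+4(2) = 24°C
Primer B: A+T=5, G+C=6 → Tm = 2(5)+4(6) = 34°C
24°C vs 34°C → primer B is higher.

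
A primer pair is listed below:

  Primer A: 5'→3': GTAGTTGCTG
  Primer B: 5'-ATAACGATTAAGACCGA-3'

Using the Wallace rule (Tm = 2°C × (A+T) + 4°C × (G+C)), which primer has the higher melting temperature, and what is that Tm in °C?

Primer A: A+T=5, G+C=5 → Tm = 2(5)+4(5) = 30°C
Primer B: A+T=11, G+C=6 → Tm = 2(11)+4(6) = 46°C
30°C vs 46°C → primer B is higher.

Primer B, 46°C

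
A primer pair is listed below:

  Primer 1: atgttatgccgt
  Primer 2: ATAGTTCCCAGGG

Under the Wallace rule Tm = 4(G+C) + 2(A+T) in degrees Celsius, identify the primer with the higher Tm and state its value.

Primer 2, 40°C

Primer 1: A+T=7, G+C=5 → Tm = 2(7)+4(5) = 34°C
Primer 2: A+T=6, G+C=7 → Tm = 2(6)+4(7) = 40°C
34°C vs 40°C → primer 2 is higher.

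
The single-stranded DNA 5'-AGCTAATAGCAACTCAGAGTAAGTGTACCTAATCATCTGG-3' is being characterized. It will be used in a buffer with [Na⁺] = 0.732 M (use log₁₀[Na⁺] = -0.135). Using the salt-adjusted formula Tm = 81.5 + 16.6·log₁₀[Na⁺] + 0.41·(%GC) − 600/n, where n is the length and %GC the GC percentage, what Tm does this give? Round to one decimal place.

Length n = 40. Base counts: T=10, G=8, A=14, C=8
G+C = 16, so %GC = 16/40 × 100 = 40%
Salt term: 16.6 × (-0.135) = -2.241
GC term: 0.41 × 40 = 16.4; length term: −600/40 = −15
Tm = 81.5 + (-2.241) + 16.4 − 15 = 80.659 → 80.7°C

80.7°C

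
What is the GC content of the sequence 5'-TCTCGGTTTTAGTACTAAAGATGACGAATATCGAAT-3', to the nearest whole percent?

33%

Base counts: G=7, T=12, A=12, C=5
G+C = 7 + 5 = 12 out of 36 bases
%GC = 12/36 × 100 = 33.33% ≈ 33%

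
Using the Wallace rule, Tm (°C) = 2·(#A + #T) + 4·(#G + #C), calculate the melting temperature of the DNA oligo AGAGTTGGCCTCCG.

Counting bases: T=3, G=5, C=4, A=2
So N_AT = 5 and N_GC = 9.
Tm = 2(5) + 4(9) = 10 + 36 = 46°C

46°C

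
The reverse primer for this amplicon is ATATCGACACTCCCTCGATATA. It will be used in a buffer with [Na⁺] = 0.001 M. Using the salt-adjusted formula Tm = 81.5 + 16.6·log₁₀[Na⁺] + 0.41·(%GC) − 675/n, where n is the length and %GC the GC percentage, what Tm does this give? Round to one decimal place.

17.8°C

Length n = 22. Counting bases: A=7, G=2, T=6, C=7
G+C = 9, so %GC = 9/22 × 100 = 40.909%
Salt term: 16.6 × (-3) = -49.8
GC term: 0.41 × 40.909 = 16.773; length term: −675/22 = −30.682
Tm = 81.5 + (-49.8) + 16.773 − 30.682 = 17.791 → 17.8°C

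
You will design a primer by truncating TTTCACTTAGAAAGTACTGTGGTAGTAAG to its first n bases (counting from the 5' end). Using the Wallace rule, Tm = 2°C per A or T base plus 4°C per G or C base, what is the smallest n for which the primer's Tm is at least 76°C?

First 28 bases: TTTCACTTAGAAAGTACTGTGGTAGTAA → Tm = 74°C (< 76°C)
First 29 bases: TTTCACTTAGAAAGTACTGTGGTAGTAAG → Tm = 78°C (≥ 76°C)
Since every base adds ≥2°C, Tm only increases with n, so the threshold is first crossed at n = 29.

n = 29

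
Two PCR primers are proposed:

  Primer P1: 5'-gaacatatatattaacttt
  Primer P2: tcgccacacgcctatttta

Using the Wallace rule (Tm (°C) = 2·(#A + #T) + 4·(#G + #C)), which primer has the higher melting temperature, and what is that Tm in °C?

Primer P2, 56°C

Primer P1: A+T=16, G+C=3 → Tm = 2(16)+4(3) = 44°C
Primer P2: A+T=10, G+C=9 → Tm = 2(10)+4(9) = 56°C
44°C vs 56°C → primer P2 is higher.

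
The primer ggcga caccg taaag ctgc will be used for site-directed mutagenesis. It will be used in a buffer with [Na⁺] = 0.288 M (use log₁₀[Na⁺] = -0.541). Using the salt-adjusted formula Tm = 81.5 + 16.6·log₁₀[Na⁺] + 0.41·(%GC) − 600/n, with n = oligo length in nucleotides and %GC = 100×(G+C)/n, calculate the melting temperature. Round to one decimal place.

66.8°C

Length n = 19. Counting bases: A=5, G=6, T=2, C=6
G+C = 12, so %GC = 12/19 × 100 = 63.158%
Salt term: 16.6 × (-0.541) = -8.981
GC term: 0.41 × 63.158 = 25.895; length term: −600/19 = −31.579
Tm = 81.5 + (-8.981) + 25.895 − 31.579 = 66.835 → 66.8°C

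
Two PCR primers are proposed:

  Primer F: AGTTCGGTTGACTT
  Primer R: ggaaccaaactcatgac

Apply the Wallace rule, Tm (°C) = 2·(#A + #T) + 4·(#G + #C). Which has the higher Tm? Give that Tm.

Primer F: A+T=8, G+C=6 → Tm = 2(8)+4(6) = 40°C
Primer R: A+T=9, G+C=8 → Tm = 2(9)+4(8) = 50°C
40°C vs 50°C → primer R is higher.

Primer R, 50°C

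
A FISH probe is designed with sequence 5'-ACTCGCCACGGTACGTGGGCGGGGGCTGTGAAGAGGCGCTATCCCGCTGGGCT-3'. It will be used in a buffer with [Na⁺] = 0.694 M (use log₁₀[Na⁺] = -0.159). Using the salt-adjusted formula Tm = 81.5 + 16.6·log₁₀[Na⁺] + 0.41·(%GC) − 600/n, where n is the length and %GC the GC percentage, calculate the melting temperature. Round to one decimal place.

Length n = 53. Base counts: C=15, G=22, T=9, A=7
G+C = 37, so %GC = 37/53 × 100 = 69.811%
Salt term: 16.6 × (-0.159) = -2.639
GC term: 0.41 × 69.811 = 28.623; length term: −600/53 = −11.321
Tm = 81.5 + (-2.639) + 28.623 − 11.321 = 96.163 → 96.2°C

96.2°C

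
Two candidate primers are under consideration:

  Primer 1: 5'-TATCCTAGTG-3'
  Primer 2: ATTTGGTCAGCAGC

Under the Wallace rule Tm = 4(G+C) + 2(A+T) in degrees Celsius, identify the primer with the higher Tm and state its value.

Primer 2, 42°C

Primer 1: A+T=6, G+C=4 → Tm = 2(6)+4(4) = 28°C
Primer 2: A+T=7, G+C=7 → Tm = 2(7)+4(7) = 42°C
28°C vs 42°C → primer 2 is higher.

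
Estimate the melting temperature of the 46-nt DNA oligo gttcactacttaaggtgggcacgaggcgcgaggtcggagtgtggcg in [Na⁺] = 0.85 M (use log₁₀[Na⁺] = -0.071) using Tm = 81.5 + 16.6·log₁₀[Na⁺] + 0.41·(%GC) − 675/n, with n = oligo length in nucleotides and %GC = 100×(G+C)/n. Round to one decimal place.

Length n = 46. Counting bases: T=9, A=8, G=20, C=9
G+C = 29, so %GC = 29/46 × 100 = 63.043%
Salt term: 16.6 × (-0.071) = -1.179
GC term: 0.41 × 63.043 = 25.848; length term: −675/46 = −14.674
Tm = 81.5 + (-1.179) + 25.848 − 14.674 = 91.495 → 91.5°C

91.5°C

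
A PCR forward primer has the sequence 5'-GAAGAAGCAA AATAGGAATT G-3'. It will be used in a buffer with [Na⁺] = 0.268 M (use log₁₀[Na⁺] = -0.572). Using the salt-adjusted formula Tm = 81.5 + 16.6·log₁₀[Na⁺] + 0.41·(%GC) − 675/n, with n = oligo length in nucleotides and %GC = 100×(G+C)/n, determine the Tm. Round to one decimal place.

Length n = 21. Base counts: C=1, A=11, T=3, G=6
G+C = 7, so %GC = 7/21 × 100 = 33.333%
Salt term: 16.6 × (-0.572) = -9.495
GC term: 0.41 × 33.333 = 13.667; length term: −675/21 = −32.143
Tm = 81.5 + (-9.495) + 13.667 − 32.143 = 53.529 → 53.5°C

53.5°C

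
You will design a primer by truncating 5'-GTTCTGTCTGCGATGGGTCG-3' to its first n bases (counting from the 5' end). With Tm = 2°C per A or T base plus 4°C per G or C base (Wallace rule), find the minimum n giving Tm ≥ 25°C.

n = 9

First 8 bases: GTTCTGTC → Tm = 24°C (< 25°C)
First 9 bases: GTTCTGTCT → Tm = 26°C (≥ 25°C)
Each additional base adds 2°C (A/T) or 4°C (G/C), so Tm is non-decreasing in n; n = 9 is the first length to reach 25°C.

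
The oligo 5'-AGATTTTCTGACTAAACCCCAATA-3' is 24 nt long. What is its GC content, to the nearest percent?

Base counts: C=6, G=2, T=7, A=9
G+C = 2 + 6 = 8 out of 24 bases
%GC = 8/24 × 100 = 33.33% ≈ 33%

33%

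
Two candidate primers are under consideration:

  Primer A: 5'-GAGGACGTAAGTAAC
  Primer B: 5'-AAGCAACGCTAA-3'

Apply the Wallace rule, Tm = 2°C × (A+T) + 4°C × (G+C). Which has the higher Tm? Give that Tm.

Primer A: A+T=8, G+C=7 → Tm = 2(8)+4(7) = 44°C
Primer B: A+T=7, G+C=5 → Tm = 2(7)+4(5) = 34°C
44°C vs 34°C → primer A is higher.

Primer A, 44°C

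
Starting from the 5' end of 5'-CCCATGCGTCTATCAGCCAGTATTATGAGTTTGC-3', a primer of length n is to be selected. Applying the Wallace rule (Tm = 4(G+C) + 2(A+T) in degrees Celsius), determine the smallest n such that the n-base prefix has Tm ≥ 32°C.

n = 10

First 9 bases: CCCATGCGT → Tm = 30°C (< 32°C)
First 10 bases: CCCATGCGTC → Tm = 34°C (≥ 32°C)
Since every base adds ≥2°C, Tm only increases with n, so the threshold is first crossed at n = 10.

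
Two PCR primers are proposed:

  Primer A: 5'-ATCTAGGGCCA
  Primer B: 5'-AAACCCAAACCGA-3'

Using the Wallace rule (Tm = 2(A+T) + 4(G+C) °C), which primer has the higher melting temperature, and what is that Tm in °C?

Primer B, 38°C

Primer A: A+T=5, G+C=6 → Tm = 2(5)+4(6) = 34°C
Primer B: A+T=7, G+C=6 → Tm = 2(7)+4(6) = 38°C
34°C vs 38°C → primer B is higher.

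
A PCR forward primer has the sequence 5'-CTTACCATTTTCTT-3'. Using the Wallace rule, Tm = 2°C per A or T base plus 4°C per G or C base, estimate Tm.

Scanning the sequence gives G=0, A=2, T=8, C=4.
AT pairs contribute 10, GC pairs contribute 4.
Tm = 2×10 + 4×4 = 36°C

36°C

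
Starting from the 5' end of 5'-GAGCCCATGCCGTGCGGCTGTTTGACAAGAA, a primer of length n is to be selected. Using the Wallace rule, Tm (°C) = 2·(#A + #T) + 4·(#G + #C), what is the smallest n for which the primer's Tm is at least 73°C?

n = 22

First 21 bases: GAGCCCATGCCGTGCGGCTGT → Tm = 72°C (< 73°C)
First 22 bases: GAGCCCATGCCGTGCGGCTGTT → Tm = 74°C (≥ 73°C)
Each additional base adds 2°C (A/T) or 4°C (G/C), so Tm is non-decreasing in n; n = 22 is the first length to reach 73°C.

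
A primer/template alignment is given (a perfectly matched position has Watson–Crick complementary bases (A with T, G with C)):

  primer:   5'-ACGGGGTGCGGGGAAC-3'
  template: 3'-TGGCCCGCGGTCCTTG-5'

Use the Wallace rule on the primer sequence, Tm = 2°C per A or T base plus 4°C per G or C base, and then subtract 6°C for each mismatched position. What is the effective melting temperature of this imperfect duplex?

32°C

Primer base counts: A=3, T=1, G=9, C=3 → A+T=4, G+C=12
Perfect-match Tm = 2(4) + 4(12) = 8 + 48 = 56°C
Mismatches (positions where the bases are not complementary): 4 (at positions 3, 7, 10, 11)
Effective Tm = 56 − 4×6 = 56 − 24 = 32°C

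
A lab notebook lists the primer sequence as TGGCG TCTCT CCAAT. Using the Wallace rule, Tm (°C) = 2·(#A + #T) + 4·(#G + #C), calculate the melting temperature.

46°C

Base counts: A=2, G=3, T=5, C=5
A+T = 7, G+C = 8
Tm = 4·8 + 2·7 = 32 + 14 = 46°C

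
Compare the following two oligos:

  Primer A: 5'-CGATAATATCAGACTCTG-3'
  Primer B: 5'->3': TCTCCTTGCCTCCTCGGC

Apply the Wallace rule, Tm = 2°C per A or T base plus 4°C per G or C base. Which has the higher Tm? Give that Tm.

Primer B, 60°C

Primer A: A+T=11, G+C=7 → Tm = 2(11)+4(7) = 50°C
Primer B: A+T=6, G+C=12 → Tm = 2(6)+4(12) = 60°C
50°C vs 60°C → primer B is higher.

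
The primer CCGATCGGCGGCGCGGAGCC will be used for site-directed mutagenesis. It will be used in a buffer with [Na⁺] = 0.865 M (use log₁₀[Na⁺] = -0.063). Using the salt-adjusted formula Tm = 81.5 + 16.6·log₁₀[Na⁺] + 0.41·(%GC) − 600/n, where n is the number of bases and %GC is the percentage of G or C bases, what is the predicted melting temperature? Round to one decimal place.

Length n = 20. T=1, A=2, C=8, G=9
G+C = 17, so %GC = 17/20 × 100 = 85%
Salt term: 16.6 × (-0.063) = -1.046
GC term: 0.41 × 85 = 34.85; length term: −600/20 = −30
Tm = 81.5 + (-1.046) + 34.85 − 30 = 85.304 → 85.3°C

85.3°C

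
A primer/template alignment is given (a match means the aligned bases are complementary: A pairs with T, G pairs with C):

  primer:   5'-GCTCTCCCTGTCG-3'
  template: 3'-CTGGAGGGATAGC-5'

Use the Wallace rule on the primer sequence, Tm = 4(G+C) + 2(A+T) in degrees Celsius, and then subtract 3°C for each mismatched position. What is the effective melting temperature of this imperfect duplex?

35°C

Primer base counts: A=0, T=4, G=3, C=6 → A+T=4, G+C=9
Perfect-match Tm = 2(4) + 4(9) = 8 + 36 = 44°C
Mismatches (positions where the bases are not complementary): 3 (at positions 2, 3, 10)
Effective Tm = 44 − 3×3 = 44 − 9 = 35°C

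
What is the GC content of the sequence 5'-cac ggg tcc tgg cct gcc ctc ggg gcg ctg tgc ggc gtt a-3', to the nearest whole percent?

A=2, T=8, G=16, C=14
G+C = 16 + 14 = 30 out of 40 bases
%GC = 30/40 × 100 = 75% ≈ 75%

75%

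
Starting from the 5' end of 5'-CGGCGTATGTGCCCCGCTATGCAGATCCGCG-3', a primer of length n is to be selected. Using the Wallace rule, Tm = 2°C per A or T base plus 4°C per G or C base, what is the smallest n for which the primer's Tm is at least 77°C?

First 23 bases: CGGCGTATGTGCCCCGCTATGCA → Tm = 76°C (< 77°C)
First 24 bases: CGGCGTATGTGCCCCGCTATGCAG → Tm = 80°C (≥ 77°C)
Since every base adds ≥2°C, Tm only increases with n, so the threshold is first crossed at n = 24.

n = 24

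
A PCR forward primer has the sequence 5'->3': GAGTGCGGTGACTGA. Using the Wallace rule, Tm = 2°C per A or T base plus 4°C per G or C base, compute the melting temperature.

48°C

Base counts: A=3, G=7, C=2, T=3
AT pairs contribute 6, GC pairs contribute 9.
Tm = 4·9 + 2·6 = 36 + 12 = 48°C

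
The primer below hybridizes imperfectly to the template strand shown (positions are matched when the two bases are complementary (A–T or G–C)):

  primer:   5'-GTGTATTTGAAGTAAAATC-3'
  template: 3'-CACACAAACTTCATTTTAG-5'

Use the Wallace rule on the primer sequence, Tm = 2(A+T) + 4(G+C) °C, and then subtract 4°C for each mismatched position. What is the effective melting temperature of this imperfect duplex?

Primer base counts: A=7, T=7, G=4, C=1 → A+T=14, G+C=5
Perfect-match Tm = 2(14) + 4(5) = 28 + 20 = 48°C
Mismatches (positions where the bases are not complementary): 1 (at position 5)
Effective Tm = 48 − 1×4 = 48 − 4 = 44°C

44°C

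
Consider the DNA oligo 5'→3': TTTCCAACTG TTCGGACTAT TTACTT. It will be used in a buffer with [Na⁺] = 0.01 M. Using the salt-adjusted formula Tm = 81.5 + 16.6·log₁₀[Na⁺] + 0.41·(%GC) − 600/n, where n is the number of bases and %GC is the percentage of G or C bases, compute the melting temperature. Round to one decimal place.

39.4°C

Length n = 26. Scanning the sequence gives T=12, G=3, A=5, C=6.
G+C = 9, so %GC = 9/26 × 100 = 34.615%
Salt term: 16.6 × (-2) = -33.2
GC term: 0.41 × 34.615 = 14.192; length term: −600/26 = −23.077
Tm = 81.5 + (-33.2) + 14.192 − 23.077 = 39.415 → 39.4°C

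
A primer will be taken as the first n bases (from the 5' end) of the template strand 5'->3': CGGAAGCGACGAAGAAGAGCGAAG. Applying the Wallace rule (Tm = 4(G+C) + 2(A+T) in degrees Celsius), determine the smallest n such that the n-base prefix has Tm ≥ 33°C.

First 9 bases: CGGAAGCGA → Tm = 30°C (< 33°C)
First 10 bases: CGGAAGCGAC → Tm = 34°C (≥ 33°C)
Since every base adds ≥2°C, Tm only increases with n, so the threshold is first crossed at n = 10.

n = 10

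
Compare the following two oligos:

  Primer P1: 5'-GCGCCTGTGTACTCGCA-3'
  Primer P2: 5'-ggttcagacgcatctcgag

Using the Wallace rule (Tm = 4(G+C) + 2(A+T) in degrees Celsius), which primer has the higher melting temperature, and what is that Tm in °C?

Primer P1: A+T=6, G+C=11 → Tm = 2(6)+4(11) = 56°C
Primer P2: A+T=8, G+C=11 → Tm = 2(8)+4(11) = 60°C
56°C vs 60°C → primer P2 is higher.

Primer P2, 60°C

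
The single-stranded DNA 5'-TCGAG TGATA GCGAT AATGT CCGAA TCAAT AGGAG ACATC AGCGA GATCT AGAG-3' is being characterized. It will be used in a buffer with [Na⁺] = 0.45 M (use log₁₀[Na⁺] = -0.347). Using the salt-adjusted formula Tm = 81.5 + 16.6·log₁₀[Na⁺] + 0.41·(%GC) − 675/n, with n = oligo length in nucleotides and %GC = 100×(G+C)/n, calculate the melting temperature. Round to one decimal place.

Length n = 54. Scanning the sequence gives A=19, T=11, G=15, C=9.
G+C = 24, so %GC = 24/54 × 100 = 44.444%
Salt term: 16.6 × (-0.347) = -5.76
GC term: 0.41 × 44.444 = 18.222; length term: −675/54 = −12.5
Tm = 81.5 + (-5.76) + 18.222 − 12.5 = 81.462 → 81.5°C

81.5°C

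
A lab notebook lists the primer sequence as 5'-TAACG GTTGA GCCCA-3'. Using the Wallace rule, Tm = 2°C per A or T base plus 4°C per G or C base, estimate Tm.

46°C

Base counts: C=4, T=3, G=4, A=4
A+T = 7, G+C = 8
Tm = 4·8 + 2·7 = 32 + 14 = 46°C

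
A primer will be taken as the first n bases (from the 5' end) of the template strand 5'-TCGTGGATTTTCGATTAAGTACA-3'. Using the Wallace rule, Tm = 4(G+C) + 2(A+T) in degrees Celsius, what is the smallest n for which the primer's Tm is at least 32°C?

n = 12

First 11 bases: TCGTGGATTTT → Tm = 30°C (< 32°C)
First 12 bases: TCGTGGATTTTC → Tm = 34°C (≥ 32°C)
Since every base adds ≥2°C, Tm only increases with n, so the threshold is first crossed at n = 12.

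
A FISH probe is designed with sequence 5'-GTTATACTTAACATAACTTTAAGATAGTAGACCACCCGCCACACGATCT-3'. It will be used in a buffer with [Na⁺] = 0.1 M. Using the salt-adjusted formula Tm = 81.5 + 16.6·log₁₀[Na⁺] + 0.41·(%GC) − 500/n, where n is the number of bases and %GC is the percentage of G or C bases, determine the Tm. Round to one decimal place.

70.6°C

Length n = 49. Base counts: G=6, C=13, T=13, A=17
G+C = 19, so %GC = 19/49 × 100 = 38.776%
Salt term: 16.6 × (-1) = -16.6
GC term: 0.41 × 38.776 = 15.898; length term: −500/49 = −10.204
Tm = 81.5 + (-16.6) + 15.898 − 10.204 = 70.594 → 70.6°C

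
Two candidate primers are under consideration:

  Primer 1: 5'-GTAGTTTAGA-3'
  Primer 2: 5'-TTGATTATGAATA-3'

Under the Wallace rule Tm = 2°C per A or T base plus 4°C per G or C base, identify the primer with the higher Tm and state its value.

Primer 2, 30°C

Primer 1: A+T=7, G+C=3 → Tm = 2(7)+4(3) = 26°C
Primer 2: A+T=11, G+C=2 → Tm = 2(11)+4(2) = 30°C
26°C vs 30°C → primer 2 is higher.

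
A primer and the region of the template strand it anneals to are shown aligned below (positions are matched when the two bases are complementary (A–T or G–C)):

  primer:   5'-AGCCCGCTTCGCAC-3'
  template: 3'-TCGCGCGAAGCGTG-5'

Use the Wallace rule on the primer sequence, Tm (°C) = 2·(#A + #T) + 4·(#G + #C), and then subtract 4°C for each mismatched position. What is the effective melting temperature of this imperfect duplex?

44°C

Primer base counts: A=2, T=2, G=3, C=7 → A+T=4, G+C=10
Perfect-match Tm = 2(4) + 4(10) = 8 + 40 = 48°C
Mismatches (positions where the bases are not complementary): 1 (at position 4)
Effective Tm = 48 − 1×4 = 48 − 4 = 44°C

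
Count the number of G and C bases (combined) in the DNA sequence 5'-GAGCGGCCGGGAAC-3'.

Counting bases: A=3, G=7, C=4, T=0
G+C = 7 + 4 = 11

11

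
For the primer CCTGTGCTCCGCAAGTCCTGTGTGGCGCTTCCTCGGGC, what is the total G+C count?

Scanning the sequence gives A=2, C=14, G=12, T=10.
G+C = 12 + 14 = 26

26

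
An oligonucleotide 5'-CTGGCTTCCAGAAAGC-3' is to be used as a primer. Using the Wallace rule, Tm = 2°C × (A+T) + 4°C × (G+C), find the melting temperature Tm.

50°C

A=4, C=5, G=4, T=3
AT pairs contribute 7, GC pairs contribute 9.
Tm = 2(7) + 4(9) = 14 + 36 = 50°C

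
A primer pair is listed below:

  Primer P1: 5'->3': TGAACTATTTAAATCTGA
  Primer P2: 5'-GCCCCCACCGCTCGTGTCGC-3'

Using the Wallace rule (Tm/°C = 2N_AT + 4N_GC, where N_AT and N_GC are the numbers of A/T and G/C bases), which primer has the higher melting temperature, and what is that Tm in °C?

Primer P2, 72°C

Primer P1: A+T=14, G+C=4 → Tm = 2(14)+4(4) = 44°C
Primer P2: A+T=4, G+C=16 → Tm = 2(4)+4(16) = 72°C
44°C vs 72°C → primer P2 is higher.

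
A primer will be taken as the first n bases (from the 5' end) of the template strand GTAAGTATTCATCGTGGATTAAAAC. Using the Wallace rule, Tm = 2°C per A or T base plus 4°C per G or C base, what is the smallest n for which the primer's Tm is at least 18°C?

n = 7

First 6 bases: GTAAGT → Tm = 16°C (< 18°C)
First 7 bases: GTAAGTA → Tm = 18°C (≥ 18°C)
Each additional base adds 2°C (A/T) or 4°C (G/C), so Tm is non-decreasing in n; n = 7 is the first length to reach 18°C.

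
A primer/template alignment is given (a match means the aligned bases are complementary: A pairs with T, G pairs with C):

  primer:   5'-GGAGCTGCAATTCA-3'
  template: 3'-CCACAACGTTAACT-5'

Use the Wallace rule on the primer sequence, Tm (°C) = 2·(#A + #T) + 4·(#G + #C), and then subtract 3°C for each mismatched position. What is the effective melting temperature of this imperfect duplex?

Primer base counts: A=4, T=3, G=4, C=3 → A+T=7, G+C=7
Perfect-match Tm = 2(7) + 4(7) = 14 + 28 = 42°C
Mismatches (positions where the bases are not complementary): 3 (at positions 3, 5, 13)
Effective Tm = 42 − 3×3 = 42 − 9 = 33°C

33°C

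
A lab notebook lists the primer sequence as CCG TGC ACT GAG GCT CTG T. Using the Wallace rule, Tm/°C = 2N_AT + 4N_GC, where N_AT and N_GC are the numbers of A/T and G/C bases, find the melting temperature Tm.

Scanning the sequence gives T=5, G=6, A=2, C=6.
AT pairs contribute 7, GC pairs contribute 12.
Tm = 2(7) + 4(12) = 14 + 48 = 62°C

62°C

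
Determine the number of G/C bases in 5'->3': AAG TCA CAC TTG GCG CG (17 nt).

10

Counting bases: T=3, A=4, G=5, C=5
Total G or C: 5 + 5 = 10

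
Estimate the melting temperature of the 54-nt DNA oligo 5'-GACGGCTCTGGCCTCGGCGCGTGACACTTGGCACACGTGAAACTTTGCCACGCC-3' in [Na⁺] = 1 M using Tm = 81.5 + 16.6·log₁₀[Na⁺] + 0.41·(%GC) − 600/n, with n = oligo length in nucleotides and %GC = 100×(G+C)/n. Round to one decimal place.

97.0°C

Length n = 54. Scanning the sequence gives A=9, G=16, C=19, T=10.
G+C = 35, so %GC = 35/54 × 100 = 64.815%
Salt term: 16.6 × (0) = 0
GC term: 0.41 × 64.815 = 26.574; length term: −600/54 = −11.111
Tm = 81.5 + (0) + 26.574 − 11.111 = 96.963 → 97.0°C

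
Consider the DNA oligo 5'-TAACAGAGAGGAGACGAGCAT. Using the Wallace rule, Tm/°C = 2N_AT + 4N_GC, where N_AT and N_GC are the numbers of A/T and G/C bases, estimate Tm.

Counting bases: C=3, A=9, G=7, T=2
So N_AT = 11 and N_GC = 10.
Tm = 2×11 + 4×10 = 62°C

62°C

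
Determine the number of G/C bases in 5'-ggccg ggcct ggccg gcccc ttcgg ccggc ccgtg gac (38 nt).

Counting bases: A=1, C=17, G=16, T=4
G+C = 16 + 17 = 33

33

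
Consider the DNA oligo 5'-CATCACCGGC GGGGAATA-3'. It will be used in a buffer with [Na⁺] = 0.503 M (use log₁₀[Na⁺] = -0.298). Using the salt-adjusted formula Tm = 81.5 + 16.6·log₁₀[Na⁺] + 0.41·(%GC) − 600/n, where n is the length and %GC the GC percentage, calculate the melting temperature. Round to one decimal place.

68.3°C

Length n = 18. C=5, A=5, G=6, T=2
G+C = 11, so %GC = 11/18 × 100 = 61.111%
Salt term: 16.6 × (-0.298) = -4.947
GC term: 0.41 × 61.111 = 25.056; length term: −600/18 = −33.333
Tm = 81.5 + (-4.947) + 25.056 − 33.333 = 68.276 → 68.3°C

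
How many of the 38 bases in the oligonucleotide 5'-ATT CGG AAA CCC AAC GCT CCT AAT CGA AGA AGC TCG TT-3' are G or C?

Scanning the sequence gives G=7, T=8, C=11, A=12.
Total G or C: 7 + 11 = 18

18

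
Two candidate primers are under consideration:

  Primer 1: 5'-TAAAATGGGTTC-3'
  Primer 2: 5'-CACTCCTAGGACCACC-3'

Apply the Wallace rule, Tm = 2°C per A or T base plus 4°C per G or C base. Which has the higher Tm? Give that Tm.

Primer 1: A+T=8, G+C=4 → Tm = 2(8)+4(4) = 32°C
Primer 2: A+T=6, G+C=10 → Tm = 2(6)+4(10) = 52°C
32°C vs 52°C → primer 2 is higher.

Primer 2, 52°C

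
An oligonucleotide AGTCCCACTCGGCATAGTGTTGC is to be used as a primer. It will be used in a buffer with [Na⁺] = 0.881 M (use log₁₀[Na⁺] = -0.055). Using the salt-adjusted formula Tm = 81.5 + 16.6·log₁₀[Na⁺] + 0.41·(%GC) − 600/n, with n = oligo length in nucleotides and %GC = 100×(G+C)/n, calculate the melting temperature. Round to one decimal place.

Length n = 23. Counting bases: C=7, T=6, A=4, G=6
G+C = 13, so %GC = 13/23 × 100 = 56.522%
Salt term: 16.6 × (-0.055) = -0.913
GC term: 0.41 × 56.522 = 23.174; length term: −600/23 = −26.087
Tm = 81.5 + (-0.913) + 23.174 − 26.087 = 77.674 → 77.7°C

77.7°C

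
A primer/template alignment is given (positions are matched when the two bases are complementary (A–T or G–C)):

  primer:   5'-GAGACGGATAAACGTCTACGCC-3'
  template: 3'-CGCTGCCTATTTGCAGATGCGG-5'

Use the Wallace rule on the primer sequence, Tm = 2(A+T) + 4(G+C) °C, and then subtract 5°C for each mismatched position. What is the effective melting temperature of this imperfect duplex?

63°C

Primer base counts: A=7, T=3, G=6, C=6 → A+T=10, G+C=12
Perfect-match Tm = 2(10) + 4(12) = 20 + 48 = 68°C
Mismatches (positions where the bases are not complementary): 1 (at position 2)
Effective Tm = 68 − 1×5 = 68 − 5 = 63°C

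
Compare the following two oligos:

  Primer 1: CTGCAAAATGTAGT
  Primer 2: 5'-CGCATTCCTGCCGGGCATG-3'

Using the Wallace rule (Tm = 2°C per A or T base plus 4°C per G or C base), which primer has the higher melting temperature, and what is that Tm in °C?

Primer 1: A+T=9, G+C=5 → Tm = 2(9)+4(5) = 38°C
Primer 2: A+T=6, G+C=13 → Tm = 2(6)+4(13) = 64°C
38°C vs 64°C → primer 2 is higher.

Primer 2, 64°C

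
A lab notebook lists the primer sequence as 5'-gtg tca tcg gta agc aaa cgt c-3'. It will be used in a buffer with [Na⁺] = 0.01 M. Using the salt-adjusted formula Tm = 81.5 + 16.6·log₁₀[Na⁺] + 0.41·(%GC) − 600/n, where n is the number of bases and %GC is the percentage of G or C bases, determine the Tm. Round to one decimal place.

41.5°C

Length n = 22. Base counts: A=6, T=5, C=5, G=6
G+C = 11, so %GC = 11/22 × 100 = 50%
Salt term: 16.6 × (-2) = -33.2
GC term: 0.41 × 50 = 20.5; length term: −600/22 = −27.273
Tm = 81.5 + (-33.2) + 20.5 − 27.273 = 41.527 → 41.5°C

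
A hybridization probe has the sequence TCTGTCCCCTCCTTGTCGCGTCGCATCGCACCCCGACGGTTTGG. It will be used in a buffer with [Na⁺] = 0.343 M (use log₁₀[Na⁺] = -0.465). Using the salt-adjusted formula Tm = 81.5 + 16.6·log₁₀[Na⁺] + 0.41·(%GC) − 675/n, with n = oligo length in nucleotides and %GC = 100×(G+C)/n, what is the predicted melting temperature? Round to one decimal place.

Length n = 44. Counting bases: G=11, C=18, T=12, A=3
G+C = 29, so %GC = 29/44 × 100 = 65.909%
Salt term: 16.6 × (-0.465) = -7.719
GC term: 0.41 × 65.909 = 27.023; length term: −675/44 = −15.341
Tm = 81.5 + (-7.719) + 27.023 − 15.341 = 85.463 → 85.5°C

85.5°C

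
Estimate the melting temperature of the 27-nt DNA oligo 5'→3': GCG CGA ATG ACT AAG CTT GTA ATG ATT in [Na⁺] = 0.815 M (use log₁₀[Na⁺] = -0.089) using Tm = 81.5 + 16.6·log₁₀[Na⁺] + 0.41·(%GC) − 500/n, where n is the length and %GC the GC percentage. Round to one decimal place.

78.2°C

Length n = 27. Scanning the sequence gives G=7, A=8, C=4, T=8.
G+C = 11, so %GC = 11/27 × 100 = 40.741%
Salt term: 16.6 × (-0.089) = -1.477
GC term: 0.41 × 40.741 = 16.704; length term: −500/27 = −18.519
Tm = 81.5 + (-1.477) + 16.704 − 18.519 = 78.208 → 78.2°C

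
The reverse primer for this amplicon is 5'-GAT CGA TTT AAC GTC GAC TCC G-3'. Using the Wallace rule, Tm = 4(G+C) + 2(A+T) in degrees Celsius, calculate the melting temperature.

66°C

Scanning the sequence gives G=5, A=5, T=6, C=6.
A+T = 11, G+C = 11
Tm = 2(11) + 4(11) = 22 + 44 = 66°C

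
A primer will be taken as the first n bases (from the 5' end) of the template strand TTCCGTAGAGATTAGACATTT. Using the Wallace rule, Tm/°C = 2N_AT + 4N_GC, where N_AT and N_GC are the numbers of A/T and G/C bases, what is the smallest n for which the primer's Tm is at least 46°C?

First 16 bases: TTCCGTAGAGATTAGA → Tm = 44°C (< 46°C)
First 17 bases: TTCCGTAGAGATTAGAC → Tm = 48°C (≥ 46°C)
Each additional base adds 2°C (A/T) or 4°C (G/C), so Tm is non-decreasing in n; n = 17 is the first length to reach 46°C.

n = 17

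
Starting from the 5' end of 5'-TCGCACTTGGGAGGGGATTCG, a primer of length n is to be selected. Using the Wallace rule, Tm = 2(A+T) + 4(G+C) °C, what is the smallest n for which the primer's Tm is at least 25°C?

First 8 bases: TCGCACTT → Tm = 24°C (< 25°C)
First 9 bases: TCGCACTTG → Tm = 28°C (≥ 25°C)
Since every base adds ≥2°C, Tm only increases with n, so the threshold is first crossed at n = 9.

n = 9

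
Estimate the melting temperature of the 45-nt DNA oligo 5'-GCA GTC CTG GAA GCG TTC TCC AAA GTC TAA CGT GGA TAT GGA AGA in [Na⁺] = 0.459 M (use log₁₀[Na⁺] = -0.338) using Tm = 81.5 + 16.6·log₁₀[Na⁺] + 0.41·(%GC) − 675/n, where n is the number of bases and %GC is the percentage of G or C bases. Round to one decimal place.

Length n = 45. Scanning the sequence gives T=10, A=13, G=13, C=9.
G+C = 22, so %GC = 22/45 × 100 = 48.889%
Salt term: 16.6 × (-0.338) = -5.611
GC term: 0.41 × 48.889 = 20.044; length term: −675/45 = −15
Tm = 81.5 + (-5.611) + 20.044 − 15 = 80.933 → 80.9°C

80.9°C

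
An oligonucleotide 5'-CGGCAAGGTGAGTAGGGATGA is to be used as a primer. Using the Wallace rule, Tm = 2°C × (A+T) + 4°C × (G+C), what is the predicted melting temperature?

Counting bases: T=3, A=6, G=10, C=2
So N_AT = 9 and N_GC = 12.
Tm = 4·12 + 2·9 = 48 + 18 = 66°C

66°C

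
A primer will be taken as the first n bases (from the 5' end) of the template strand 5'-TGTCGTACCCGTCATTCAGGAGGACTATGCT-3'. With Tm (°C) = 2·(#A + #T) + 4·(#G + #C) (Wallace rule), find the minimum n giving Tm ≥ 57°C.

n = 19

First 18 bases: TGTCGTACCCGTCATTCA → Tm = 54°C (< 57°C)
First 19 bases: TGTCGTACCCGTCATTCAG → Tm = 58°C (≥ 57°C)
Each additional base adds 2°C (A/T) or 4°C (G/C), so Tm is non-decreasing in n; n = 19 is the first length to reach 57°C.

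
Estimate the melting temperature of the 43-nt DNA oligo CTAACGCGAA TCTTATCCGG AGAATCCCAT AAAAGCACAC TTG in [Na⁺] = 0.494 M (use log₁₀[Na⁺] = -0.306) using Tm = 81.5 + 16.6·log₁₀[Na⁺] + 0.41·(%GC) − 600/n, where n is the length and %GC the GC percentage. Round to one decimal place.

Length n = 43. Base counts: C=12, G=7, T=9, A=15
G+C = 19, so %GC = 19/43 × 100 = 44.186%
Salt term: 16.6 × (-0.306) = -5.08
GC term: 0.41 × 44.186 = 18.116; length term: −600/43 = −13.953
Tm = 81.5 + (-5.08) + 18.116 − 13.953 = 80.583 → 80.6°C

80.6°C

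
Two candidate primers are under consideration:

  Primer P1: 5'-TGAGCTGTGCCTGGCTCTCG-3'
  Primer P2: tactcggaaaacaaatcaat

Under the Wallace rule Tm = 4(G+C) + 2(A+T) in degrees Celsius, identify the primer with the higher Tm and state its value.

Primer P1, 66°C

Primer P1: A+T=7, G+C=13 → Tm = 2(7)+4(13) = 66°C
Primer P2: A+T=14, G+C=6 → Tm = 2(14)+4(6) = 52°C
66°C vs 52°C → primer P1 is higher.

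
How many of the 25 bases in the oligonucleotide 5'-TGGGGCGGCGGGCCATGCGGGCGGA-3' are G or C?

21

Scanning the sequence gives C=6, G=15, T=2, A=2.
G+C = 15 + 6 = 21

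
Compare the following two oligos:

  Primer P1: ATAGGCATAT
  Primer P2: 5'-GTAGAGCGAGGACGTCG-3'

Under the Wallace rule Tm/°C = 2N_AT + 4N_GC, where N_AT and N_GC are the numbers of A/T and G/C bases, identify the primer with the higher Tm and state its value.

Primer P2, 56°C

Primer P1: A+T=7, G+C=3 → Tm = 2(7)+4(3) = 26°C
Primer P2: A+T=6, G+C=11 → Tm = 2(6)+4(11) = 56°C
26°C vs 56°C → primer P2 is higher.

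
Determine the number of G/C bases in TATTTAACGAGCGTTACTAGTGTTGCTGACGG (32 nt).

Scanning the sequence gives T=11, G=9, C=5, A=7.
Total G or C: 9 + 5 = 14

14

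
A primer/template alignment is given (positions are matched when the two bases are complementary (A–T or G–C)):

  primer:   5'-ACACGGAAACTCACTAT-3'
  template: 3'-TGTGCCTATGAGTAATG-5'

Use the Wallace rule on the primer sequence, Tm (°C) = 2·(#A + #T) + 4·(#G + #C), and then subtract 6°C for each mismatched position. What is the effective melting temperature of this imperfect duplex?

30°C

Primer base counts: A=7, T=3, G=2, C=5 → A+T=10, G+C=7
Perfect-match Tm = 2(10) + 4(7) = 20 + 28 = 48°C
Mismatches (positions where the bases are not complementary): 3 (at positions 8, 14, 17)
Effective Tm = 48 − 3×6 = 48 − 18 = 30°C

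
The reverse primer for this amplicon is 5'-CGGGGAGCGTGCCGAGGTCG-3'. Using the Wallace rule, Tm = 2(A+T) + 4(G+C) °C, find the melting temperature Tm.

Base counts: T=2, A=2, C=5, G=11
AT pairs contribute 4, GC pairs contribute 16.
Tm = 2(4) + 4(16) = 8 + 64 = 72°C

72°C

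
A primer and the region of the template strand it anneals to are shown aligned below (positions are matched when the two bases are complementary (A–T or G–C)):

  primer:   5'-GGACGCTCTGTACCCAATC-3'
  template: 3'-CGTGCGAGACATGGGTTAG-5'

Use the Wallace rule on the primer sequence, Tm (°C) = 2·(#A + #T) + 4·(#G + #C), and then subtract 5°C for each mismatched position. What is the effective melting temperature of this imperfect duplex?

55°C

Primer base counts: A=4, T=4, G=4, C=7 → A+T=8, G+C=11
Perfect-match Tm = 2(8) + 4(11) = 16 + 44 = 60°C
Mismatches (positions where the bases are not complementary): 1 (at position 2)
Effective Tm = 60 − 1×5 = 60 − 5 = 55°C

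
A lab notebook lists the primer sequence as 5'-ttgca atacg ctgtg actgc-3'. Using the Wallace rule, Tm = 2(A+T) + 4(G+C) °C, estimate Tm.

Base counts: T=6, C=5, G=5, A=4
A+T = 10, G+C = 10
Tm = 2(10) + 4(10) = 20 + 40 = 60°C

60°C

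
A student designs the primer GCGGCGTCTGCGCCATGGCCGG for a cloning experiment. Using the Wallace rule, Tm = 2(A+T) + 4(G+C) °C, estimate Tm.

Counting bases: T=3, G=10, C=8, A=1
AT pairs contribute 4, GC pairs contribute 18.
Tm = 4·18 + 2·4 = 72 + 8 = 80°C

80°C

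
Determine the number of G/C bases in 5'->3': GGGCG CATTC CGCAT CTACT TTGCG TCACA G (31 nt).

Scanning the sequence gives A=5, T=8, C=10, G=8.
Total G or C: 8 + 10 = 18

18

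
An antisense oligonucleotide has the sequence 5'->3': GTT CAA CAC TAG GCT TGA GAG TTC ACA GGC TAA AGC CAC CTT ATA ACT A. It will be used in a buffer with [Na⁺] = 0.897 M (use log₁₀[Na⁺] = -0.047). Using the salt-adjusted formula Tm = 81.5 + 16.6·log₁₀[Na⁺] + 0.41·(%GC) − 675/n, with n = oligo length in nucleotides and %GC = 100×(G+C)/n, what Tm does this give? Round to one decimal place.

84.5°C

Length n = 49. Scanning the sequence gives G=9, T=12, A=16, C=12.
G+C = 21, so %GC = 21/49 × 100 = 42.857%
Salt term: 16.6 × (-0.047) = -0.78
GC term: 0.41 × 42.857 = 17.571; length term: −675/49 = −13.776
Tm = 81.5 + (-0.78) + 17.571 − 13.776 = 84.515 → 84.5°C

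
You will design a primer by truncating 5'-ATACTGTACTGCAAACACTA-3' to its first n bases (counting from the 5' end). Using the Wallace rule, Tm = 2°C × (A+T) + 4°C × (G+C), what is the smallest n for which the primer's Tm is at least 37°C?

n = 14

First 13 bases: ATACTGTACTGCA → Tm = 36°C (< 37°C)
First 14 bases: ATACTGTACTGCAA → Tm = 38°C (≥ 37°C)
Each additional base adds 2°C (A/T) or 4°C (G/C), so Tm is non-decreasing in n; n = 14 is the first length to reach 37°C.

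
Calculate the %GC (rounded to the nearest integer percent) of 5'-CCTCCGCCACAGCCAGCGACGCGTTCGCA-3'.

72%

Scanning the sequence gives T=3, A=5, G=7, C=14.
G+C = 7 + 14 = 21 out of 29 bases
%GC = 21/29 × 100 = 72.41% ≈ 72%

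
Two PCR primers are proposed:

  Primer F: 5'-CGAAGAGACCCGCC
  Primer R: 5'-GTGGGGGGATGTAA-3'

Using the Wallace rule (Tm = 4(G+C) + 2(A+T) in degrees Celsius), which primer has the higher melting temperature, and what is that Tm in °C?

Primer F, 48°C

Primer F: A+T=4, G+C=10 → Tm = 2(4)+4(10) = 48°C
Primer R: A+T=6, G+C=8 → Tm = 2(6)+4(8) = 44°C
48°C vs 44°C → primer F is higher.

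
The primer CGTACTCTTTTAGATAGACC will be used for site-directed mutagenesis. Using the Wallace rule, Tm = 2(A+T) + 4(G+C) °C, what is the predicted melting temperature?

56°C

Scanning the sequence gives G=3, T=7, C=5, A=5.
A+T = 12, G+C = 8
Tm = 2(12) + 4(8) = 24 + 32 = 56°C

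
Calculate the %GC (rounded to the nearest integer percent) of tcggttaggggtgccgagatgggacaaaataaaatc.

C=5, A=12, T=7, G=12
G+C = 12 + 5 = 17 out of 36 bases
%GC = 17/36 × 100 = 47.22% ≈ 47%

47%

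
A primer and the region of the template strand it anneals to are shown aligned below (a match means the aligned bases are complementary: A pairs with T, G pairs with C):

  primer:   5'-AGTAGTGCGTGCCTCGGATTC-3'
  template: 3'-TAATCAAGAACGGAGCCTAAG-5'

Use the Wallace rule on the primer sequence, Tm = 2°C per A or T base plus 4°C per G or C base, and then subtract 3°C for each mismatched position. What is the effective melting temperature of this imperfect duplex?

57°C

Primer base counts: A=3, T=6, G=7, C=5 → A+T=9, G+C=12
Perfect-match Tm = 2(9) + 4(12) = 18 + 48 = 66°C
Mismatches (positions where the bases are not complementary): 3 (at positions 2, 7, 9)
Effective Tm = 66 − 3×3 = 66 − 9 = 57°C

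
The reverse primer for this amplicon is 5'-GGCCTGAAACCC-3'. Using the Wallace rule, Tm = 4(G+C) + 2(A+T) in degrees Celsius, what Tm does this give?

Base counts: A=3, G=3, C=5, T=1
A+T = 4, G+C = 8
Tm = 2(4) + 4(8) = 8 + 32 = 40°C

40°C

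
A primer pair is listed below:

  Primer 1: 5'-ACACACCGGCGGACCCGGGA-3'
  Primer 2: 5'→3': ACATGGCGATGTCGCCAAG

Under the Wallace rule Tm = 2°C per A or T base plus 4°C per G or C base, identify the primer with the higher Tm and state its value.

Primer 1: A+T=5, G+C=15 → Tm = 2(5)+4(15) = 70°C
Primer 2: A+T=8, G+C=11 → Tm = 2(8)+4(11) = 60°C
70°C vs 60°C → primer 1 is higher.

Primer 1, 70°C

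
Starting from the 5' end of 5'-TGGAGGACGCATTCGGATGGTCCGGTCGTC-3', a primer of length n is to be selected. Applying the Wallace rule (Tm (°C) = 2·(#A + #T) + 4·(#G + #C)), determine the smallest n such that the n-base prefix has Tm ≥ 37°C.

First 11 bases: TGGAGGACGCA → Tm = 36°C (< 37°C)
First 12 bases: TGGAGGACGCAT → Tm = 38°C (≥ 37°C)
Since every base adds ≥2°C, Tm only increases with n, so the threshold is first crossed at n = 12.

n = 12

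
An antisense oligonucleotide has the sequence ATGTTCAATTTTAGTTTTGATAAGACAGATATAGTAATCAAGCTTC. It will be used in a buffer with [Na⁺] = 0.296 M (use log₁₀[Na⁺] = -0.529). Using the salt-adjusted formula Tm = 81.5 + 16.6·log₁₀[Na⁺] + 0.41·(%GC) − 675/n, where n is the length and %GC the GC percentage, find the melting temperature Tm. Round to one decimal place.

Length n = 46. Scanning the sequence gives A=16, G=7, T=18, C=5.
G+C = 12, so %GC = 12/46 × 100 = 26.087%
Salt term: 16.6 × (-0.529) = -8.781
GC term: 0.41 × 26.087 = 10.696; length term: −675/46 = −14.674
Tm = 81.5 + (-8.781) + 10.696 − 14.674 = 68.741 → 68.7°C

68.7°C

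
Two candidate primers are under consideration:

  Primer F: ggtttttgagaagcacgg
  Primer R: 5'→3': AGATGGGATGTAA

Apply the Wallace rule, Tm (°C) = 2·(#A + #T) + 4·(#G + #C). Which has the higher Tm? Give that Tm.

Primer F: A+T=9, G+C=9 → Tm = 2(9)+4(9) = 54°C
Primer R: A+T=8, G+C=5 → Tm = 2(8)+4(5) = 36°C
54°C vs 36°C → primer F is higher.

Primer F, 54°C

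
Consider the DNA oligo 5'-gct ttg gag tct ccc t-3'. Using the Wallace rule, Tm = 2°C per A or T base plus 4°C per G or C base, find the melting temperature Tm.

50°C

Scanning the sequence gives G=4, C=5, A=1, T=6.
So N_AT = 7 and N_GC = 9.
Tm = 4·9 + 2·7 = 36 + 14 = 50°C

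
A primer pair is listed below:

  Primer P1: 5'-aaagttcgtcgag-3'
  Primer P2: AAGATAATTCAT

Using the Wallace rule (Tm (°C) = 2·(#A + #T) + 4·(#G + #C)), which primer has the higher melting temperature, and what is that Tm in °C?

Primer P1, 38°C

Primer P1: A+T=7, G+C=6 → Tm = 2(7)+4(6) = 38°C
Primer P2: A+T=10, G+C=2 → Tm = 2(10)+4(2) = 28°C
38°C vs 28°C → primer P1 is higher.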